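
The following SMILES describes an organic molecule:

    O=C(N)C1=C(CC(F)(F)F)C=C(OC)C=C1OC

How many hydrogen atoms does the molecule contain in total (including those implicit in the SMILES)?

Walk through each heavy atom and fill implicit hydrogens from standard valence (C 4, N 3, O 2, S 2, halogen 1):
  atom 1: O, bond orders sum to 2 (valence 2) → 0 H
  atom 2: C, bond orders sum to 4 (valence 4) → 0 H
  atom 3: N, bond orders sum to 1 (valence 3) → 2 H
  atom 4: C, bond orders sum to 4 (valence 4) → 0 H
  atom 5: C, bond orders sum to 4 (valence 4) → 0 H
  atom 6: C, bond orders sum to 2 (valence 4) → 2 H
  atom 7: C, bond orders sum to 4 (valence 4) → 0 H
  atom 8: F (halogen, monovalent) → 0 H
  atom 9: F (halogen, monovalent) → 0 H
  atom 10: F (halogen, monovalent) → 0 H
  atom 11: C, bond orders sum to 3 (valence 4) → 1 H
  atom 12: C, bond orders sum to 4 (valence 4) → 0 H
  atom 13: O, bond orders sum to 2 (valence 2) → 0 H
  atom 14: C, bond orders sum to 1 (valence 4) → 3 H
  atom 15: C, bond orders sum to 3 (valence 4) → 1 H
  atom 16: C, bond orders sum to 4 (valence 4) → 0 H
  atom 17: O, bond orders sum to 2 (valence 2) → 0 H
  atom 18: C, bond orders sum to 1 (valence 4) → 3 H
Total hydrogens: 12.

12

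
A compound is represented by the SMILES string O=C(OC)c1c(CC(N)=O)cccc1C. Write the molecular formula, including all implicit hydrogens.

Walk through each heavy atom and fill implicit hydrogens from standard valence (C 4, N 3, O 2, S 2, halogen 1); for lowercase aromatic atoms, an aromatic c carries 1 H when it has two neighbours and 0 H with three, and aromatic n carries 0 H:
  atom 1: O, bond orders sum to 2 (valence 2) → 0 H
  atom 2: C, bond orders sum to 4 (valence 4) → 0 H
  atom 3: O, bond orders sum to 2 (valence 2) → 0 H
  atom 4: C, bond orders sum to 1 (valence 4) → 3 H
  atom 5: aromatic c, 3 neighbours → 0 H
  atom 6: aromatic c, 3 neighbours → 0 H
  atom 7: C, bond orders sum to 2 (valence 4) → 2 H
  atom 8: C, bond orders sum to 4 (valence 4) → 0 H
  atom 9: N, bond orders sum to 1 (valence 3) → 2 H
  atom 10: O, bond orders sum to 2 (valence 2) → 0 H
  atom 11: aromatic c, 2 neighbours → 1 H
  atom 12: aromatic c, 2 neighbours → 1 H
  atom 13: aromatic c, 2 neighbours → 1 H
  atom 14: aromatic c, 3 neighbours → 0 H
  atom 15: C, bond orders sum to 1 (valence 4) → 3 H
Totals → C:11, H:13, N:1, O:3.

C11H13NO3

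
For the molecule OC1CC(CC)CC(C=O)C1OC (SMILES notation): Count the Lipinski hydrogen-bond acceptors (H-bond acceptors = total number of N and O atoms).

3

N atoms: 0; O atoms: 3.
Lipinski HBA = 0 + 3 = 3.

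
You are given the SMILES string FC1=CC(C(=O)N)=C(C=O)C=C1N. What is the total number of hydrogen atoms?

7

Walk through each heavy atom and fill implicit hydrogens from standard valence (C 4, N 3, O 2, S 2, halogen 1):
  atom 1: F (halogen, monovalent) → 0 H
  atom 2: C, bond orders sum to 4 (valence 4) → 0 H
  atom 3: C, bond orders sum to 3 (valence 4) → 1 H
  atom 4: C, bond orders sum to 4 (valence 4) → 0 H
  atom 5: C, bond orders sum to 4 (valence 4) → 0 H
  atom 6: O, bond orders sum to 2 (valence 2) → 0 H
  atom 7: N, bond orders sum to 1 (valence 3) → 2 H
  atom 8: C, bond orders sum to 4 (valence 4) → 0 H
  atom 9: C, bond orders sum to 3 (valence 4) → 1 H
  atom 10: O, bond orders sum to 2 (valence 2) → 0 H
  atom 11: C, bond orders sum to 3 (valence 4) → 1 H
  atom 12: C, bond orders sum to 4 (valence 4) → 0 H
  atom 13: N, bond orders sum to 1 (valence 3) → 2 H
Total hydrogens: 7.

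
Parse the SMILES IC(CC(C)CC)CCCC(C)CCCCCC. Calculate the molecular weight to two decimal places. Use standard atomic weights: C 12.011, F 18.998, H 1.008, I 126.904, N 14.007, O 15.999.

366.37 g/mol

First, the molecular formula is C17H35I (counting implicit H from valence).
  C: 17 × 12.011 = 204.187
  H: 35 × 1.008 = 35.280
  I: 1 × 126.904 = 126.904
Sum: 17×12.011 + 35×1.008 + 1×126.904 = 366.371 → 366.37 g/mol.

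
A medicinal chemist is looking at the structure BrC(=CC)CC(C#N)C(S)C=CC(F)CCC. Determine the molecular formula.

C13H19BrFNS

Walk through each heavy atom and fill implicit hydrogens from standard valence (C 4, N 3, O 2, S 2, halogen 1):
  atom 1: Br (halogen, monovalent) → 0 H
  atom 2: C, bond orders sum to 4 (valence 4) → 0 H
  atom 3: C, bond orders sum to 3 (valence 4) → 1 H
  atom 4: C, bond orders sum to 1 (valence 4) → 3 H
  atom 5: C, bond orders sum to 2 (valence 4) → 2 H
  atom 6: C, bond orders sum to 3 (valence 4) → 1 H
  atom 7: C, bond orders sum to 4 (valence 4) → 0 H
  atom 8: N, bond orders sum to 3 (valence 3) → 0 H
  atom 9: C, bond orders sum to 3 (valence 4) → 1 H
  atom 10: S, bond orders sum to 1 (valence 2) → 1 H
  atom 11: C, bond orders sum to 3 (valence 4) → 1 H
  atom 12: C, bond orders sum to 3 (valence 4) → 1 H
  atom 13: C, bond orders sum to 3 (valence 4) → 1 H
  atom 14: F (halogen, monovalent) → 0 H
  atom 15: C, bond orders sum to 2 (valence 4) → 2 H
  atom 16: C, bond orders sum to 2 (valence 4) → 2 H
  atom 17: C, bond orders sum to 1 (valence 4) → 3 H
Totals → C:13, H:19, Br:1, F:1, N:1, S:1.
In Hill order: C13H19BrFNS.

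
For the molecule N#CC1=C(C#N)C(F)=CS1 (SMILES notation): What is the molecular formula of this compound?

Walk through each heavy atom and fill implicit hydrogens from standard valence (C 4, N 3, O 2, S 2, halogen 1):
  atom 1: N, bond orders sum to 3 (valence 3) → 0 H
  atom 2: C, bond orders sum to 4 (valence 4) → 0 H
  atom 3: C, bond orders sum to 4 (valence 4) → 0 H
  atom 4: C, bond orders sum to 4 (valence 4) → 0 H
  atom 5: C, bond orders sum to 4 (valence 4) → 0 H
  atom 6: N, bond orders sum to 3 (valence 3) → 0 H
  atom 7: C, bond orders sum to 4 (valence 4) → 0 H
  atom 8: F (halogen, monovalent) → 0 H
  atom 9: C, bond orders sum to 3 (valence 4) → 1 H
  atom 10: S, bond orders sum to 2 (valence 2) → 0 H
Totals → C:6, H:1, F:1, N:2, S:1.

C6HFN2S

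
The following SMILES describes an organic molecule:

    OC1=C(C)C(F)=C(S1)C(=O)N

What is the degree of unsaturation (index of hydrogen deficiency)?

Degree of unsaturation = (number of rings) + (number of π bonds).
Ring closures in the SMILES: 1.
π bonds: 3 double bonds (each 1 DoU) → 3 DoU from unsaturation.
Total DoU = 1 + 3 = 4.

4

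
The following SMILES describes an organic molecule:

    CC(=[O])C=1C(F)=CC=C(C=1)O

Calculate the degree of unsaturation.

5

Degree of unsaturation = (number of rings) + (number of π bonds).
Ring closures in the SMILES: 1.
π bonds: 4 double bonds (each 1 DoU) → 4 DoU from unsaturation.
Total DoU = 1 + 4 = 5.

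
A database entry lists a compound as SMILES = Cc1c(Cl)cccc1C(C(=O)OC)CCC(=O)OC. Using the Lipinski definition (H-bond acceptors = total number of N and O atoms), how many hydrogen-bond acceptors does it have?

4

N atoms: 0; O atoms: 4.
Lipinski HBA = 0 + 4 = 4.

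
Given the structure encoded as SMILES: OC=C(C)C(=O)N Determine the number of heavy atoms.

Every atom symbol written in the SMILES (organic subset) is one heavy atom; implicit H are not written.
Heavy atoms by element → C:4, N:1, O:2.
Total: 7.

7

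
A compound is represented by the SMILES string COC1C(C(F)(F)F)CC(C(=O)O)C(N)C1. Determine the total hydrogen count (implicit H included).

14

Walk through each heavy atom and fill implicit hydrogens from standard valence (C 4, N 3, O 2, S 2, halogen 1):
  atom 1: C, bond orders sum to 1 (valence 4) → 3 H
  atom 2: O, bond orders sum to 2 (valence 2) → 0 H
  atom 3: C, bond orders sum to 3 (valence 4) → 1 H
  atom 4: C, bond orders sum to 3 (valence 4) → 1 H
  atom 5: C, bond orders sum to 4 (valence 4) → 0 H
  atom 6: F (halogen, monovalent) → 0 H
  atom 7: F (halogen, monovalent) → 0 H
  atom 8: F (halogen, monovalent) → 0 H
  atom 9: C, bond orders sum to 2 (valence 4) → 2 H
  atom 10: C, bond orders sum to 3 (valence 4) → 1 H
  atom 11: C, bond orders sum to 4 (valence 4) → 0 H
  atom 12: O, bond orders sum to 2 (valence 2) → 0 H
  atom 13: O, bond orders sum to 1 (valence 2) → 1 H
  atom 14: C, bond orders sum to 3 (valence 4) → 1 H
  atom 15: N, bond orders sum to 1 (valence 3) → 2 H
  atom 16: C, bond orders sum to 2 (valence 4) → 2 H
Total hydrogens: 14.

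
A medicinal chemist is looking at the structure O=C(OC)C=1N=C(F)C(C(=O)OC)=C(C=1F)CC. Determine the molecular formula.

Walk through each heavy atom and fill implicit hydrogens from standard valence (C 4, N 3, O 2, S 2, halogen 1):
  atom 1: O, bond orders sum to 2 (valence 2) → 0 H
  atom 2: C, bond orders sum to 4 (valence 4) → 0 H
  atom 3: O, bond orders sum to 2 (valence 2) → 0 H
  atom 4: C, bond orders sum to 1 (valence 4) → 3 H
  atom 5: C, bond orders sum to 4 (valence 4) → 0 H
  atom 6: N, bond orders sum to 3 (valence 3) → 0 H
  atom 7: C, bond orders sum to 4 (valence 4) → 0 H
  atom 8: F (halogen, monovalent) → 0 H
  atom 9: C, bond orders sum to 4 (valence 4) → 0 H
  atom 10: C, bond orders sum to 4 (valence 4) → 0 H
  atom 11: O, bond orders sum to 2 (valence 2) → 0 H
  atom 12: O, bond orders sum to 2 (valence 2) → 0 H
  atom 13: C, bond orders sum to 1 (valence 4) → 3 H
  atom 14: C, bond orders sum to 4 (valence 4) → 0 H
  atom 15: C, bond orders sum to 4 (valence 4) → 0 H
  atom 16: F (halogen, monovalent) → 0 H
  atom 17: C, bond orders sum to 2 (valence 4) → 2 H
  atom 18: C, bond orders sum to 1 (valence 4) → 3 H
Totals → C:11, H:11, F:2, N:1, O:4.
In Hill order: C11H11F2NO4.

C11H11F2NO4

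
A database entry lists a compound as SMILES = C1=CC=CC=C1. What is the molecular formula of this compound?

C6H6

Walk through each heavy atom and fill implicit hydrogens from standard valence (C 4, N 3, O 2, S 2, halogen 1):
  atom 1: C, bond orders sum to 3 (valence 4) → 1 H
  atom 2: C, bond orders sum to 3 (valence 4) → 1 H
  atom 3: C, bond orders sum to 3 (valence 4) → 1 H
  atom 4: C, bond orders sum to 3 (valence 4) → 1 H
  atom 5: C, bond orders sum to 3 (valence 4) → 1 H
  atom 6: C, bond orders sum to 3 (valence 4) → 1 H
Totals → C:6, H:6.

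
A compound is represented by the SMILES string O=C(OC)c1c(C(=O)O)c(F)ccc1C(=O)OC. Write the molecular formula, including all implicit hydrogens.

Walk through each heavy atom and fill implicit hydrogens from standard valence (C 4, N 3, O 2, S 2, halogen 1); for lowercase aromatic atoms, an aromatic c carries 1 H when it has two neighbours and 0 H with three, and aromatic n carries 0 H:
  atom 1: O, bond orders sum to 2 (valence 2) → 0 H
  atom 2: C, bond orders sum to 4 (valence 4) → 0 H
  atom 3: O, bond orders sum to 2 (valence 2) → 0 H
  atom 4: C, bond orders sum to 1 (valence 4) → 3 H
  atom 5: aromatic c, 3 neighbours → 0 H
  atom 6: aromatic c, 3 neighbours → 0 H
  atom 7: C, bond orders sum to 4 (valence 4) → 0 H
  atom 8: O, bond orders sum to 2 (valence 2) → 0 H
  atom 9: O, bond orders sum to 1 (valence 2) → 1 H
  atom 10: aromatic c, 3 neighbours → 0 H
  atom 11: F (halogen, monovalent) → 0 H
  atom 12: aromatic c, 2 neighbours → 1 H
  atom 13: aromatic c, 2 neighbours → 1 H
  atom 14: aromatic c, 3 neighbours → 0 H
  atom 15: C, bond orders sum to 4 (valence 4) → 0 H
  atom 16: O, bond orders sum to 2 (valence 2) → 0 H
  atom 17: O, bond orders sum to 2 (valence 2) → 0 H
  atom 18: C, bond orders sum to 1 (valence 4) → 3 H
Totals → C:11, H:9, F:1, O:6.

C11H9FO6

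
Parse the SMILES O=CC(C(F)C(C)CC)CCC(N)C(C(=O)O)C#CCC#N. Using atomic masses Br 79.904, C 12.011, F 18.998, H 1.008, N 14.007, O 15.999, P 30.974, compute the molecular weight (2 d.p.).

First, the molecular formula is C16H23FN2O3 (counting implicit H from valence).
  C: 16 × 12.011 = 192.176
  F: 1 × 18.998 = 18.998
  H: 23 × 1.008 = 23.184
  N: 2 × 14.007 = 28.014
  O: 3 × 15.999 = 47.997
Sum: 16×12.011 + 1×18.998 + 23×1.008 + 2×14.007 + 3×15.999 = 310.369 → 310.37 g/mol.

310.37 g/mol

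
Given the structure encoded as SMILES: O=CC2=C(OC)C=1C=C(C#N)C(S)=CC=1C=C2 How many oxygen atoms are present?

Scan the SMILES for O atoms (remember two-letter symbols like Cl and Br are single atoms).
Oxygen count: 2.

2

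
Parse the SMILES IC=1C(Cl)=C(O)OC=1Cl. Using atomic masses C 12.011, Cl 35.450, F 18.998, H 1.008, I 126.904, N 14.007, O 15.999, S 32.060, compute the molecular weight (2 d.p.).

278.85 g/mol

First, the molecular formula is C4HCl2IO2 (counting implicit H from valence).
  C: 4 × 12.011 = 48.044
  Cl: 2 × 35.450 = 70.900
  H: 1 × 1.008 = 1.008
  I: 1 × 126.904 = 126.904
  O: 2 × 15.999 = 31.998
Sum: 4×12.011 + 2×35.450 + 1×1.008 + 1×126.904 + 2×15.999 = 278.854 → 278.85 g/mol.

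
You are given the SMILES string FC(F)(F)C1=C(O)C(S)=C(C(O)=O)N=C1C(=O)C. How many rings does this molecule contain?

In SMILES, each pair of matching ring-closure digits denotes one ring-closing bond; the number of such bonds equals the number of independent rings.
Ring-closure bonds here: 1.

1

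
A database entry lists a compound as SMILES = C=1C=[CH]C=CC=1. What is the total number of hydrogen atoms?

6

Walk through each heavy atom and fill implicit hydrogens from standard valence (C 4, N 3, O 2, S 2, halogen 1):
  atom 1: C, bond orders sum to 3 (valence 4) → 1 H
  atom 2: C, bond orders sum to 3 (valence 4) → 1 H
  atom 3: C with explicit H count 1
  atom 4: C, bond orders sum to 3 (valence 4) → 1 H
  atom 5: C, bond orders sum to 3 (valence 4) → 1 H
  atom 6: C, bond orders sum to 3 (valence 4) → 1 H
Total hydrogens: 6.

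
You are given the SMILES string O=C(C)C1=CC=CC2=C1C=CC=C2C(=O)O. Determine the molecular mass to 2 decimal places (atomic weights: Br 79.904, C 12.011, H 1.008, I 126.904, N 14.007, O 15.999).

First, the molecular formula is C13H10O3 (counting implicit H from valence).
  C: 13 × 12.011 = 156.143
  H: 10 × 1.008 = 10.080
  O: 3 × 15.999 = 47.997
Sum: 13×12.011 + 10×1.008 + 3×15.999 = 214.220 → 214.22 g/mol.

214.22 g/mol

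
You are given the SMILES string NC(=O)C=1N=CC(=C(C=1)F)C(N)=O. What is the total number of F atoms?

1

Scan the SMILES for F atoms (remember two-letter symbols like Cl and Br are single atoms).
Fluorine count: 1.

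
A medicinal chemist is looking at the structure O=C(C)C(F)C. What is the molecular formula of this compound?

C4H7FO

Walk through each heavy atom and fill implicit hydrogens from standard valence (C 4, N 3, O 2, S 2, halogen 1):
  atom 1: O, bond orders sum to 2 (valence 2) → 0 H
  atom 2: C, bond orders sum to 4 (valence 4) → 0 H
  atom 3: C, bond orders sum to 1 (valence 4) → 3 H
  atom 4: C, bond orders sum to 3 (valence 4) → 1 H
  atom 5: F (halogen, monovalent) → 0 H
  atom 6: C, bond orders sum to 1 (valence 4) → 3 H
Totals → C:4, H:7, F:1, O:1.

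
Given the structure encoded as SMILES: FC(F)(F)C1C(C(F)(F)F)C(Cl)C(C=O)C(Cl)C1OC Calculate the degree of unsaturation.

2

Degree of unsaturation = (number of rings) + (number of π bonds).
Ring closures in the SMILES: 1.
π bonds: 1 double bond (each 1 DoU) → 1 DoU from unsaturation.
Total DoU = 1 + 1 = 2.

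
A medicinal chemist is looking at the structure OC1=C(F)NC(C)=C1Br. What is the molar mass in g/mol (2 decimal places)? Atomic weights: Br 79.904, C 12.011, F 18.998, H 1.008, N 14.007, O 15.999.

194.00 g/mol

First, the molecular formula is C5H5BrFNO (counting implicit H from valence).
  Br: 1 × 79.904 = 79.904
  C: 5 × 12.011 = 60.055
  F: 1 × 18.998 = 18.998
  H: 5 × 1.008 = 5.040
  N: 1 × 14.007 = 14.007
  O: 1 × 15.999 = 15.999
Sum: 1×79.904 + 5×12.011 + 1×18.998 + 5×1.008 + 1×14.007 + 1×15.999 = 194.003 → 194.00 g/mol.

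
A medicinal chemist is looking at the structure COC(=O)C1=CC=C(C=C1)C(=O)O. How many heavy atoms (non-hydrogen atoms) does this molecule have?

13

Every atom symbol written in the SMILES (organic subset) is one heavy atom; implicit H are not written.
Heavy atoms by element → C:9, O:4.
Total: 13.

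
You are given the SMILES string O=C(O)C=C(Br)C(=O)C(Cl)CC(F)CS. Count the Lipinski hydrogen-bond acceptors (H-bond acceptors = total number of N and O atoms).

N atoms: 0; O atoms: 3.
Lipinski HBA = 0 + 3 = 3.

3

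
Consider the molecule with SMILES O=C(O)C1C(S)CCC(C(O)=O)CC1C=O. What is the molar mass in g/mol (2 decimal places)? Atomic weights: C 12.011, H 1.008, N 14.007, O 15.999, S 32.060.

246.28 g/mol

First, the molecular formula is C10H14O5S (counting implicit H from valence).
  C: 10 × 12.011 = 120.110
  H: 14 × 1.008 = 14.112
  O: 5 × 15.999 = 79.995
  S: 1 × 32.060 = 32.060
Sum: 10×12.011 + 14×1.008 + 5×15.999 + 1×32.060 = 246.277 → 246.28 g/mol.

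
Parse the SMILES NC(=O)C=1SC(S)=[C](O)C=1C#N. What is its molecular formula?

C6H4N2O2S2

Walk through each heavy atom and fill implicit hydrogens from standard valence (C 4, N 3, O 2, S 2, halogen 1):
  atom 1: N, bond orders sum to 1 (valence 3) → 2 H
  atom 2: C, bond orders sum to 4 (valence 4) → 0 H
  atom 3: O, bond orders sum to 2 (valence 2) → 0 H
  atom 4: C, bond orders sum to 4 (valence 4) → 0 H
  atom 5: S, bond orders sum to 2 (valence 2) → 0 H
  atom 6: C, bond orders sum to 4 (valence 4) → 0 H
  atom 7: S, bond orders sum to 1 (valence 2) → 1 H
  atom 8: C with explicit H count 0
  atom 9: O, bond orders sum to 1 (valence 2) → 1 H
  atom 10: C, bond orders sum to 4 (valence 4) → 0 H
  atom 11: C, bond orders sum to 4 (valence 4) → 0 H
  atom 12: N, bond orders sum to 3 (valence 3) → 0 H
Totals → C:6, H:4, N:2, O:2, S:2.
In Hill order: C6H4N2O2S2.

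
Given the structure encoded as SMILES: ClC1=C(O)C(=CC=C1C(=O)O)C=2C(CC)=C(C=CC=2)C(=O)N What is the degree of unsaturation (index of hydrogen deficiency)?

Molecular formula: C16H14ClNO4.
DoU = (2C + 2 + N − H − X) / 2, where X is the halogen count and O/S are ignored.
    = (2·16 + 2 + 1 − 14 − 1) / 2 = 20 / 2 = 10.

10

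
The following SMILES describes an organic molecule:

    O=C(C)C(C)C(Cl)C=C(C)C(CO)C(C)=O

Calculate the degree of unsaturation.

Degree of unsaturation = (number of rings) + (number of π bonds).
Ring closures in the SMILES: 0.
π bonds: 3 double bonds (each 1 DoU) → 3 DoU from unsaturation.
Total DoU = 0 + 3 = 3.

3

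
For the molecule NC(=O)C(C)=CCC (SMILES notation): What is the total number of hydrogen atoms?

11

Walk through each heavy atom and fill implicit hydrogens from standard valence (C 4, N 3, O 2, S 2, halogen 1):
  atom 1: N, bond orders sum to 1 (valence 3) → 2 H
  atom 2: C, bond orders sum to 4 (valence 4) → 0 H
  atom 3: O, bond orders sum to 2 (valence 2) → 0 H
  atom 4: C, bond orders sum to 4 (valence 4) → 0 H
  atom 5: C, bond orders sum to 1 (valence 4) → 3 H
  atom 6: C, bond orders sum to 3 (valence 4) → 1 H
  atom 7: C, bond orders sum to 2 (valence 4) → 2 H
  atom 8: C, bond orders sum to 1 (valence 4) → 3 H
Total hydrogens: 11.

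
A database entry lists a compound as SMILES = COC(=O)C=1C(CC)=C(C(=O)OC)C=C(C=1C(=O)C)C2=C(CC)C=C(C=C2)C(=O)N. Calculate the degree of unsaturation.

Degree of unsaturation = (number of rings) + (number of π bonds).
Ring closures in the SMILES: 2.
π bonds: 10 double bonds (each 1 DoU) → 10 DoU from unsaturation.
Total DoU = 2 + 10 = 12.

12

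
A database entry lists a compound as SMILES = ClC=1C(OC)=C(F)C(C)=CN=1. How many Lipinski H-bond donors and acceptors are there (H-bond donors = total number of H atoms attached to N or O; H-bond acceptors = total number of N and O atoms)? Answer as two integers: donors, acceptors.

0, 2

Donors: find every N or O and count the H atoms it carries.
  atom 4 (O): bond orders sum to 2 → 0 H
  atom 11 (N): bond orders sum to 3 → 0 H
Lipinski HBD = 0.
Acceptors: N atoms = 1, O atoms = 1 → HBA = 2.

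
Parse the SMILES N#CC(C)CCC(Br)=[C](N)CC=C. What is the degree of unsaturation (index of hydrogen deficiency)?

Degree of unsaturation = (number of rings) + (number of π bonds).
Ring closures in the SMILES: 0.
π bonds: 2 double bonds (each 1 DoU), 1 triple bond (each 2 DoU) → 4 DoU from unsaturation.
Total DoU = 0 + 4 = 4.

4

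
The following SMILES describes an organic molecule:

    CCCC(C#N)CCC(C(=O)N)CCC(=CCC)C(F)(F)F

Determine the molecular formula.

Walk through each heavy atom and fill implicit hydrogens from standard valence (C 4, N 3, O 2, S 2, halogen 1):
  atom 1: C, bond orders sum to 1 (valence 4) → 3 H
  atom 2: C, bond orders sum to 2 (valence 4) → 2 H
  atom 3: C, bond orders sum to 2 (valence 4) → 2 H
  atom 4: C, bond orders sum to 3 (valence 4) → 1 H
  atom 5: C, bond orders sum to 4 (valence 4) → 0 H
  atom 6: N, bond orders sum to 3 (valence 3) → 0 H
  atom 7: C, bond orders sum to 2 (valence 4) → 2 H
  atom 8: C, bond orders sum to 2 (valence 4) → 2 H
  atom 9: C, bond orders sum to 3 (valence 4) → 1 H
  atom 10: C, bond orders sum to 4 (valence 4) → 0 H
  atom 11: O, bond orders sum to 2 (valence 2) → 0 H
  atom 12: N, bond orders sum to 1 (valence 3) → 2 H
  atom 13: C, bond orders sum to 2 (valence 4) → 2 H
  atom 14: C, bond orders sum to 2 (valence 4) → 2 H
  atom 15: C, bond orders sum to 4 (valence 4) → 0 H
  atom 16: C, bond orders sum to 3 (valence 4) → 1 H
  atom 17: C, bond orders sum to 2 (valence 4) → 2 H
  atom 18: C, bond orders sum to 1 (valence 4) → 3 H
  atom 19: C, bond orders sum to 4 (valence 4) → 0 H
  atom 20: F (halogen, monovalent) → 0 H
  atom 21: F (halogen, monovalent) → 0 H
  atom 22: F (halogen, monovalent) → 0 H
Totals → C:16, H:25, F:3, N:2, O:1.
In Hill order: C16H25F3N2O.

C16H25F3N2O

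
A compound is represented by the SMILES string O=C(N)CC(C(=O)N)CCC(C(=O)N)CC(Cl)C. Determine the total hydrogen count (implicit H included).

Walk through each heavy atom and fill implicit hydrogens from standard valence (C 4, N 3, O 2, S 2, halogen 1):
  atom 1: O, bond orders sum to 2 (valence 2) → 0 H
  atom 2: C, bond orders sum to 4 (valence 4) → 0 H
  atom 3: N, bond orders sum to 1 (valence 3) → 2 H
  atom 4: C, bond orders sum to 2 (valence 4) → 2 H
  atom 5: C, bond orders sum to 3 (valence 4) → 1 H
  atom 6: C, bond orders sum to 4 (valence 4) → 0 H
  atom 7: O, bond orders sum to 2 (valence 2) → 0 H
  atom 8: N, bond orders sum to 1 (valence 3) → 2 H
  atom 9: C, bond orders sum to 2 (valence 4) → 2 H
  atom 10: C, bond orders sum to 2 (valence 4) → 2 H
  atom 11: C, bond orders sum to 3 (valence 4) → 1 H
  atom 12: C, bond orders sum to 4 (valence 4) → 0 H
  atom 13: O, bond orders sum to 2 (valence 2) → 0 H
  atom 14: N, bond orders sum to 1 (valence 3) → 2 H
  atom 15: C, bond orders sum to 2 (valence 4) → 2 H
  atom 16: C, bond orders sum to 3 (valence 4) → 1 H
  atom 17: Cl (halogen, monovalent) → 0 H
  atom 18: C, bond orders sum to 1 (valence 4) → 3 H
Total hydrogens: 20.

20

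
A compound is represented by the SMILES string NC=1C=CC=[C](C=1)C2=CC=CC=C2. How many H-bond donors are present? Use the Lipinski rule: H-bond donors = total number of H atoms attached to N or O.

2

Donors: find every N or O and count the H atoms it carries.
  atom 1 (N): bond orders sum to 1 → 2 H
Lipinski HBD = 2.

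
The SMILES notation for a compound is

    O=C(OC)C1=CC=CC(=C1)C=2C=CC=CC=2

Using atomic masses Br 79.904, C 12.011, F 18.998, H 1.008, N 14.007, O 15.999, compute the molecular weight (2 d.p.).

First, the molecular formula is C14H12O2 (counting implicit H from valence).
  C: 14 × 12.011 = 168.154
  H: 12 × 1.008 = 12.096
  O: 2 × 15.999 = 31.998
Sum: 14×12.011 + 12×1.008 + 2×15.999 = 212.248 → 212.25 g/mol.

212.25 g/mol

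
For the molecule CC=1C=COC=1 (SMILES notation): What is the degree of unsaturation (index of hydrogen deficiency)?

Degree of unsaturation = (number of rings) + (number of π bonds).
Ring closures in the SMILES: 1.
π bonds: 2 double bonds (each 1 DoU) → 2 DoU from unsaturation.
Total DoU = 1 + 2 = 3.

3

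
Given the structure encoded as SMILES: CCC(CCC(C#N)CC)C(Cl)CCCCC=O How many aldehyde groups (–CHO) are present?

1

The aldehyde motif appears at heavy-atom position 17 in the SMILES.
Other groups present: 1 nitrile.
Aldehyde count: 1.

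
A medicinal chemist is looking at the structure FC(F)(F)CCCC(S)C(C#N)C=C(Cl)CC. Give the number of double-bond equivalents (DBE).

Degree of unsaturation = (number of rings) + (number of π bonds).
Ring closures in the SMILES: 0.
π bonds: 1 double bond (each 1 DoU), 1 triple bond (each 2 DoU) → 3 DoU from unsaturation.
Total DoU = 0 + 3 = 3.

3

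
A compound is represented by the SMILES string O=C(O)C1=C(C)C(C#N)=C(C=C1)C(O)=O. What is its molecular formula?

C10H7NO4

Walk through each heavy atom and fill implicit hydrogens from standard valence (C 4, N 3, O 2, S 2, halogen 1):
  atom 1: O, bond orders sum to 2 (valence 2) → 0 H
  atom 2: C, bond orders sum to 4 (valence 4) → 0 H
  atom 3: O, bond orders sum to 1 (valence 2) → 1 H
  atom 4: C, bond orders sum to 4 (valence 4) → 0 H
  atom 5: C, bond orders sum to 4 (valence 4) → 0 H
  atom 6: C, bond orders sum to 1 (valence 4) → 3 H
  atom 7: C, bond orders sum to 4 (valence 4) → 0 H
  atom 8: C, bond orders sum to 4 (valence 4) → 0 H
  atom 9: N, bond orders sum to 3 (valence 3) → 0 H
  atom 10: C, bond orders sum to 4 (valence 4) → 0 H
  atom 11: C, bond orders sum to 3 (valence 4) → 1 H
  atom 12: C, bond orders sum to 3 (valence 4) → 1 H
  atom 13: C, bond orders sum to 4 (valence 4) → 0 H
  atom 14: O, bond orders sum to 1 (valence 2) → 1 H
  atom 15: O, bond orders sum to 2 (valence 2) → 0 H
Totals → C:10, H:7, N:1, O:4.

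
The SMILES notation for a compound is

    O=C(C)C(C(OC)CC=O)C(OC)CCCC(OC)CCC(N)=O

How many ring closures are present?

In SMILES, each pair of matching ring-closure digits denotes one ring-closing bond; the number of such bonds equals the number of independent rings.
Ring-closure bonds here: 0.

0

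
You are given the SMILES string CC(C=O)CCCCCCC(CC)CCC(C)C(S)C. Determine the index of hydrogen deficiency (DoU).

1

Degree of unsaturation = (number of rings) + (number of π bonds).
Ring closures in the SMILES: 0.
π bonds: 1 double bond (each 1 DoU) → 1 DoU from unsaturation.
Total DoU = 0 + 1 = 1.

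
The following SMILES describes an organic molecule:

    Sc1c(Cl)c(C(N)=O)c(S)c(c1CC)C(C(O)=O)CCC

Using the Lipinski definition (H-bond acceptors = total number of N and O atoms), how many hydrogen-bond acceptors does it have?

4

N atoms: 1; O atoms: 3.
Lipinski HBA = 1 + 3 = 4.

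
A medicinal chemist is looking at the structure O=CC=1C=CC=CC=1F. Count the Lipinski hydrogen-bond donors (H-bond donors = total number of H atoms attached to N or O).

Donors: find every N or O and count the H atoms it carries.
  atom 1 (O): bond orders sum to 2 → 0 H
Lipinski HBD = 0.

0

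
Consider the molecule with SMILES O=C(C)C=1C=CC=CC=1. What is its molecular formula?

C8H8O

Walk through each heavy atom and fill implicit hydrogens from standard valence (C 4, N 3, O 2, S 2, halogen 1):
  atom 1: O, bond orders sum to 2 (valence 2) → 0 H
  atom 2: C, bond orders sum to 4 (valence 4) → 0 H
  atom 3: C, bond orders sum to 1 (valence 4) → 3 H
  atom 4: C, bond orders sum to 4 (valence 4) → 0 H
  atom 5: C, bond orders sum to 3 (valence 4) → 1 H
  atom 6: C, bond orders sum to 3 (valence 4) → 1 H
  atom 7: C, bond orders sum to 3 (valence 4) → 1 H
  atom 8: C, bond orders sum to 3 (valence 4) → 1 H
  atom 9: C, bond orders sum to 3 (valence 4) → 1 H
Totals → C:8, H:8, O:1.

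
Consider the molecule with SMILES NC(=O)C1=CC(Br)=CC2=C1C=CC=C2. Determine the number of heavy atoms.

Every atom symbol written in the SMILES (organic subset) is one heavy atom; implicit H are not written.
Heavy atoms by element → Br:1, C:11, N:1, O:1.
Total: 14.

14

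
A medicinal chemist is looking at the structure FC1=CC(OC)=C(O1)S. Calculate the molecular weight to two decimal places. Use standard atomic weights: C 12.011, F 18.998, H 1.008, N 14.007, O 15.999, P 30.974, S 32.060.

First, the molecular formula is C5H5FO2S (counting implicit H from valence).
  C: 5 × 12.011 = 60.055
  F: 1 × 18.998 = 18.998
  H: 5 × 1.008 = 5.040
  O: 2 × 15.999 = 31.998
  S: 1 × 32.060 = 32.060
Sum: 5×12.011 + 1×18.998 + 5×1.008 + 2×15.999 + 1×32.060 = 148.151 → 148.15 g/mol.

148.15 g/mol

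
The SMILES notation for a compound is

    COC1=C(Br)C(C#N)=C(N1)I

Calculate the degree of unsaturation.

5

Molecular formula: C6H4BrIN2O.
DoU = (2C + 2 + N − H − X) / 2, where X is the halogen count and O/S are ignored.
    = (2·6 + 2 + 2 − 4 − 2) / 2 = 10 / 2 = 5.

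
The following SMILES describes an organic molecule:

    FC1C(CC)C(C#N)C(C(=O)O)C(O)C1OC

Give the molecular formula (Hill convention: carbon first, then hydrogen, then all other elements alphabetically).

Walk through each heavy atom and fill implicit hydrogens from standard valence (C 4, N 3, O 2, S 2, halogen 1):
  atom 1: F (halogen, monovalent) → 0 H
  atom 2: C, bond orders sum to 3 (valence 4) → 1 H
  atom 3: C, bond orders sum to 3 (valence 4) → 1 H
  atom 4: C, bond orders sum to 2 (valence 4) → 2 H
  atom 5: C, bond orders sum to 1 (valence 4) → 3 H
  atom 6: C, bond orders sum to 3 (valence 4) → 1 H
  atom 7: C, bond orders sum to 4 (valence 4) → 0 H
  atom 8: N, bond orders sum to 3 (valence 3) → 0 H
  atom 9: C, bond orders sum to 3 (valence 4) → 1 H
  atom 10: C, bond orders sum to 4 (valence 4) → 0 H
  atom 11: O, bond orders sum to 2 (valence 2) → 0 H
  atom 12: O, bond orders sum to 1 (valence 2) → 1 H
  atom 13: C, bond orders sum to 3 (valence 4) → 1 H
  atom 14: O, bond orders sum to 1 (valence 2) → 1 H
  atom 15: C, bond orders sum to 3 (valence 4) → 1 H
  atom 16: O, bond orders sum to 2 (valence 2) → 0 H
  atom 17: C, bond orders sum to 1 (valence 4) → 3 H
Totals → C:11, H:16, F:1, N:1, O:4.
In Hill order: C11H16FNO4.

C11H16FNO4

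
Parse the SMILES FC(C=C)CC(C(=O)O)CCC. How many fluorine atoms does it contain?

1

Scan the SMILES for F atoms (remember two-letter symbols like Cl and Br are single atoms).
Fluorine count: 1.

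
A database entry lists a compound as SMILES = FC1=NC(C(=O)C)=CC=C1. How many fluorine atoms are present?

1

Scan the SMILES for F atoms (remember two-letter symbols like Cl and Br are single atoms).
Fluorine count: 1.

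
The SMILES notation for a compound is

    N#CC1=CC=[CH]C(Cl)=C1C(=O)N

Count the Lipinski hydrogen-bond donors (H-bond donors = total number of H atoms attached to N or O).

Donors: find every N or O and count the H atoms it carries.
  atom 1 (N): bond orders sum to 3 → 0 H
  atom 11 (O): bond orders sum to 2 → 0 H
  atom 12 (N): bond orders sum to 1 → 2 H
Lipinski HBD = 2.

2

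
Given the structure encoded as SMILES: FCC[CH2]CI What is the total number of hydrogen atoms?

8

Walk through each heavy atom and fill implicit hydrogens from standard valence (C 4, N 3, O 2, S 2, halogen 1):
  atom 1: F (halogen, monovalent) → 0 H
  atom 2: C, bond orders sum to 2 (valence 4) → 2 H
  atom 3: C, bond orders sum to 2 (valence 4) → 2 H
  atom 4: C with explicit H count 2
  atom 5: C, bond orders sum to 2 (valence 4) → 2 H
  atom 6: I (halogen, monovalent) → 0 H
Total hydrogens: 8.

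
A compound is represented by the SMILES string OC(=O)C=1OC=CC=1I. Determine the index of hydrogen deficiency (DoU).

Degree of unsaturation = (number of rings) + (number of π bonds).
Ring closures in the SMILES: 1.
π bonds: 3 double bonds (each 1 DoU) → 3 DoU from unsaturation.
Total DoU = 1 + 3 = 4.

4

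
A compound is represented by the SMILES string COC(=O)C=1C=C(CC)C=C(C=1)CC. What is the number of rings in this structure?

In SMILES, each pair of matching ring-closure digits denotes one ring-closing bond; the number of such bonds equals the number of independent rings.
Ring-closure bonds here: 1.

1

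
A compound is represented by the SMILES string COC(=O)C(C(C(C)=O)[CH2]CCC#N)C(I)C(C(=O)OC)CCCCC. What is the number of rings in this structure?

In SMILES, each pair of matching ring-closure digits denotes one ring-closing bond; the number of such bonds equals the number of independent rings.
Ring-closure bonds here: 0.

0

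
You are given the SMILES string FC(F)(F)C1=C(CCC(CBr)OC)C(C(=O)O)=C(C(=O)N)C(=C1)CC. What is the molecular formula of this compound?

C16H19BrF3NO4

Walk through each heavy atom and fill implicit hydrogens from standard valence (C 4, N 3, O 2, S 2, halogen 1):
  atom 1: F (halogen, monovalent) → 0 H
  atom 2: C, bond orders sum to 4 (valence 4) → 0 H
  atom 3: F (halogen, monovalent) → 0 H
  atom 4: F (halogen, monovalent) → 0 H
  atom 5: C, bond orders sum to 4 (valence 4) → 0 H
  atom 6: C, bond orders sum to 4 (valence 4) → 0 H
  atom 7: C, bond orders sum to 2 (valence 4) → 2 H
  atom 8: C, bond orders sum to 2 (valence 4) → 2 H
  atom 9: C, bond orders sum to 3 (valence 4) → 1 H
  atom 10: C, bond orders sum to 2 (valence 4) → 2 H
  atom 11: Br (halogen, monovalent) → 0 H
  atom 12: O, bond orders sum to 2 (valence 2) → 0 H
  atom 13: C, bond orders sum to 1 (valence 4) → 3 H
  atom 14: C, bond orders sum to 4 (valence 4) → 0 H
  atom 15: C, bond orders sum to 4 (valence 4) → 0 H
  atom 16: O, bond orders sum to 2 (valence 2) → 0 H
  atom 17: O, bond orders sum to 1 (valence 2) → 1 H
  atom 18: C, bond orders sum to 4 (valence 4) → 0 H
  atom 19: C, bond orders sum to 4 (valence 4) → 0 H
  atom 20: O, bond orders sum to 2 (valence 2) → 0 H
  atom 21: N, bond orders sum to 1 (valence 3) → 2 H
  atom 22: C, bond orders sum to 4 (valence 4) → 0 H
  atom 23: C, bond orders sum to 3 (valence 4) → 1 H
  atom 24: C, bond orders sum to 2 (valence 4) → 2 H
  atom 25: C, bond orders sum to 1 (valence 4) → 3 H
Totals → C:16, H:19, Br:1, F:3, N:1, O:4.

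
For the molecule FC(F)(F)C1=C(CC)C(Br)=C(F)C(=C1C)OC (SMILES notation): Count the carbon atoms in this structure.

Count every carbon token in the SMILES (each C, including those in ring-closure positions and inside branches).
Carbon count: 11.

11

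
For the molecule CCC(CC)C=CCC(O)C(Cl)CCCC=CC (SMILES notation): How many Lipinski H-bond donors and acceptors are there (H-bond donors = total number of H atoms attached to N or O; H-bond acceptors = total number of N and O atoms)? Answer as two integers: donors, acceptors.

1, 1

Donors: find every N or O and count the H atoms it carries.
  atom 10 (O): bond orders sum to 1 → 1 H
Lipinski HBD = 1.
Acceptors: N atoms = 0, O atoms = 1 → HBA = 1.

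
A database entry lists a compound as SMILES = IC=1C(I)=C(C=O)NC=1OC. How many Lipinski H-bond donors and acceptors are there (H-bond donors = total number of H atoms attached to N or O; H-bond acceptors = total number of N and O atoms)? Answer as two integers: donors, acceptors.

1, 3

Donors: find every N or O and count the H atoms it carries.
  atom 7 (O): bond orders sum to 2 → 0 H
  atom 8 (N): bond orders sum to 2 → 1 H
  atom 10 (O): bond orders sum to 2 → 0 H
Lipinski HBD = 1.
Acceptors: N atoms = 1, O atoms = 2 → HBA = 3.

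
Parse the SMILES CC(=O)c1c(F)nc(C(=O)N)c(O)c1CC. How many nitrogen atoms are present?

2

Scan the SMILES for N atoms (remember two-letter symbols like Cl and Br are single atoms).
Nitrogen count: 2.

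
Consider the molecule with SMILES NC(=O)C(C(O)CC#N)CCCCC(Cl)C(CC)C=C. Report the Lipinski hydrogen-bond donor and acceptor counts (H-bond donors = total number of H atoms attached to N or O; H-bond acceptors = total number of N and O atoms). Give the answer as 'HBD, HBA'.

3, 4

Donors: find every N or O and count the H atoms it carries.
  atom 1 (N): bond orders sum to 1 → 2 H
  atom 3 (O): bond orders sum to 2 → 0 H
  atom 6 (O): bond orders sum to 1 → 1 H
  atom 9 (N): bond orders sum to 3 → 0 H
Lipinski HBD = 3.
Acceptors: N atoms = 2, O atoms = 2 → HBA = 4.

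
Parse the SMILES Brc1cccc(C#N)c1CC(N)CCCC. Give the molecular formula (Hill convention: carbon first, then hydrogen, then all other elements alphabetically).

C13H17BrN2

Walk through each heavy atom and fill implicit hydrogens from standard valence (C 4, N 3, O 2, S 2, halogen 1); for lowercase aromatic atoms, an aromatic c carries 1 H when it has two neighbours and 0 H with three, and aromatic n carries 0 H:
  atom 1: Br (halogen, monovalent) → 0 H
  atom 2: aromatic c, 3 neighbours → 0 H
  atom 3: aromatic c, 2 neighbours → 1 H
  atom 4: aromatic c, 2 neighbours → 1 H
  atom 5: aromatic c, 2 neighbours → 1 H
  atom 6: aromatic c, 3 neighbours → 0 H
  atom 7: C, bond orders sum to 4 (valence 4) → 0 H
  atom 8: N, bond orders sum to 3 (valence 3) → 0 H
  atom 9: aromatic c, 3 neighbours → 0 H
  atom 10: C, bond orders sum to 2 (valence 4) → 2 H
  atom 11: C, bond orders sum to 3 (valence 4) → 1 H
  atom 12: N, bond orders sum to 1 (valence 3) → 2 H
  atom 13: C, bond orders sum to 2 (valence 4) → 2 H
  atom 14: C, bond orders sum to 2 (valence 4) → 2 H
  atom 15: C, bond orders sum to 2 (valence 4) → 2 H
  atom 16: C, bond orders sum to 1 (valence 4) → 3 H
Totals → C:13, H:17, Br:1, N:2.
In Hill order: C13H17BrN2.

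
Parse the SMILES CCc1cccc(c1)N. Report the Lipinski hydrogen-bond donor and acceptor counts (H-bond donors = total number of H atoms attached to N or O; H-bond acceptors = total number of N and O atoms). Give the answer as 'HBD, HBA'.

Donors: find every N or O and count the H atoms it carries.
  atom 9 (N): bond orders sum to 1 → 2 H
Lipinski HBD = 2.
Acceptors: N atoms = 1, O atoms = 0 → HBA = 1.

2, 1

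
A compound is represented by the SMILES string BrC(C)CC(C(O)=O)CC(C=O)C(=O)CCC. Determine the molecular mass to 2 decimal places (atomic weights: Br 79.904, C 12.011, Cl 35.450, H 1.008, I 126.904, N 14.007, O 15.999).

First, the molecular formula is C12H19BrO4 (counting implicit H from valence).
  Br: 1 × 79.904 = 79.904
  C: 12 × 12.011 = 144.132
  H: 19 × 1.008 = 19.152
  O: 4 × 15.999 = 63.996
Sum: 1×79.904 + 12×12.011 + 19×1.008 + 4×15.999 = 307.184 → 307.18 g/mol.

307.18 g/mol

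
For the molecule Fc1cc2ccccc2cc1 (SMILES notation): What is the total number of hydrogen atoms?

7

Walk through each heavy atom and fill implicit hydrogens from standard valence (C 4, N 3, O 2, S 2, halogen 1); for lowercase aromatic atoms, an aromatic c carries 1 H when it has two neighbours and 0 H with three, and aromatic n carries 0 H:
  atom 1: F (halogen, monovalent) → 0 H
  atom 2: aromatic c, 3 neighbours → 0 H
  atom 3: aromatic c, 2 neighbours → 1 H
  atom 4: aromatic c, 3 neighbours → 0 H
  atom 5: aromatic c, 2 neighbours → 1 H
  atom 6: aromatic c, 2 neighbours → 1 H
  atom 7: aromatic c, 2 neighbours → 1 H
  atom 8: aromatic c, 2 neighbours → 1 H
  atom 9: aromatic c, 3 neighbours → 0 H
  atom 10: aromatic c, 2 neighbours → 1 H
  atom 11: aromatic c, 2 neighbours → 1 H
Total hydrogens: 7.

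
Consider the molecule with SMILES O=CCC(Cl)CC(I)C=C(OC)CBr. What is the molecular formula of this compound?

Walk through each heavy atom and fill implicit hydrogens from standard valence (C 4, N 3, O 2, S 2, halogen 1):
  atom 1: O, bond orders sum to 2 (valence 2) → 0 H
  atom 2: C, bond orders sum to 3 (valence 4) → 1 H
  atom 3: C, bond orders sum to 2 (valence 4) → 2 H
  atom 4: C, bond orders sum to 3 (valence 4) → 1 H
  atom 5: Cl (halogen, monovalent) → 0 H
  atom 6: C, bond orders sum to 2 (valence 4) → 2 H
  atom 7: C, bond orders sum to 3 (valence 4) → 1 H
  atom 8: I (halogen, monovalent) → 0 H
  atom 9: C, bond orders sum to 3 (valence 4) → 1 H
  atom 10: C, bond orders sum to 4 (valence 4) → 0 H
  atom 11: O, bond orders sum to 2 (valence 2) → 0 H
  atom 12: C, bond orders sum to 1 (valence 4) → 3 H
  atom 13: C, bond orders sum to 2 (valence 4) → 2 H
  atom 14: Br (halogen, monovalent) → 0 H
Totals → C:9, H:13, Br:1, Cl:1, I:1, O:2.

C9H13BrClIO2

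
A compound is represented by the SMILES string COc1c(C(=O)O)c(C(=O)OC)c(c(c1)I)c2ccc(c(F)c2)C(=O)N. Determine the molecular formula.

C17H13FINO6

Walk through each heavy atom and fill implicit hydrogens from standard valence (C 4, N 3, O 2, S 2, halogen 1); for lowercase aromatic atoms, an aromatic c carries 1 H when it has two neighbours and 0 H with three, and aromatic n carries 0 H:
  atom 1: C, bond orders sum to 1 (valence 4) → 3 H
  atom 2: O, bond orders sum to 2 (valence 2) → 0 H
  atom 3: aromatic c, 3 neighbours → 0 H
  atom 4: aromatic c, 3 neighbours → 0 H
  atom 5: C, bond orders sum to 4 (valence 4) → 0 H
  atom 6: O, bond orders sum to 2 (valence 2) → 0 H
  atom 7: O, bond orders sum to 1 (valence 2) → 1 H
  atom 8: aromatic c, 3 neighbours → 0 H
  atom 9: C, bond orders sum to 4 (valence 4) → 0 H
  atom 10: O, bond orders sum to 2 (valence 2) → 0 H
  atom 11: O, bond orders sum to 2 (valence 2) → 0 H
  atom 12: C, bond orders sum to 1 (valence 4) → 3 H
  atom 13: aromatic c, 3 neighbours → 0 H
  atom 14: aromatic c, 3 neighbours → 0 H
  atom 15: aromatic c, 2 neighbours → 1 H
  atom 16: I (halogen, monovalent) → 0 H
  atom 17: aromatic c, 3 neighbours → 0 H
  atom 18: aromatic c, 2 neighbours → 1 H
  atom 19: aromatic c, 2 neighbours → 1 H
  atom 20: aromatic c, 3 neighbours → 0 H
  atom 21: aromatic c, 3 neighbours → 0 H
  atom 22: F (halogen, monovalent) → 0 H
  atom 23: aromatic c, 2 neighbours → 1 H
  atom 24: C, bond orders sum to 4 (valence 4) → 0 H
  atom 25: O, bond orders sum to 2 (valence 2) → 0 H
  atom 26: N, bond orders sum to 1 (valence 3) → 2 H
Totals → C:17, H:13, F:1, I:1, N:1, O:6.
In Hill order: C17H13FINO6.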